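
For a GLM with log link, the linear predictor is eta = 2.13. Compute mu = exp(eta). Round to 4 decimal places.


Apply the inverse link:
mu = e^2.13 = 8.4149.

8.4149


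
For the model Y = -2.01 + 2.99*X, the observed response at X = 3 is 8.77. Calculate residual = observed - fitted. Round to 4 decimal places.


Predicted = -2.01 + 2.99 * 3 = 6.9600.
Residual = 8.77 - 6.9600 = 1.8100.

1.8100


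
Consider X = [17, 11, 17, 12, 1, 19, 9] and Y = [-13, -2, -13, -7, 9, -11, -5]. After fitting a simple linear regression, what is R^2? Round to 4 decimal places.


Fit the OLS line: b0 = 8.8331, b1 = -1.2073.
SSres = 31.5648.
SStot = 366.0000.
R^2 = 1 - 31.5648/366.0000 = 0.9138.

0.9138


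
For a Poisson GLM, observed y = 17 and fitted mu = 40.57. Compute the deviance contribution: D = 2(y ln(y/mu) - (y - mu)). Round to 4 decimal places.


First: ln(17/40.57) = -0.869816.
Then: 17 * -0.869816 = -14.786872.
y - mu = 17 - 40.57 = -23.57.
D = 2(-14.786872 - -23.57) = 17.566256, which rounds to 17.5663.

17.5663


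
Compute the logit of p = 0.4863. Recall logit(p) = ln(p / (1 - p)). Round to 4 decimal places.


The odds are p/(1-p) = 0.4863 / 0.5137 = 0.9467.
logit(p) = ln(0.9467) = -0.0548.

-0.0548


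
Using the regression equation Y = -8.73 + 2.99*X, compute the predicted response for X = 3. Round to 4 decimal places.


Substitute X = 3 into the equation:
Y = -8.73 + 2.99 * 3 = -8.73 + 8.9700 = 0.2400.

0.2400


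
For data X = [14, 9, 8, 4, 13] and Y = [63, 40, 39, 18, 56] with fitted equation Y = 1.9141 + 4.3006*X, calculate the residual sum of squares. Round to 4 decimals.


For each point, residual = actual - predicted.
Residuals: [0.8775, -0.6195, 2.6811, -1.1165, -1.8219].
Sum of squared residuals = 12.9080.

12.9080


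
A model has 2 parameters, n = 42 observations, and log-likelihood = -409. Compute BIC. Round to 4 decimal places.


ln(42) = 3.737670.
k * ln(n) = 2 * 3.737670 = 7.475340.
-2L = 818.
BIC = 7.475340 + 818 = 825.475340, which rounds to 825.4753.

825.4753


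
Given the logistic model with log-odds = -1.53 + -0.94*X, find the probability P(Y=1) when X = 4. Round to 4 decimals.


Linear predictor: z = -1.53 + -0.94 * 4 = -5.2900.
P = 1/(1 + exp(5.2900)) = 1/(1 + 198.3434) = 0.0050.

0.0050


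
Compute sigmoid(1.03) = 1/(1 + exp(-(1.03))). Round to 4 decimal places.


First, exp(-1.0300) = 0.3570.
Then sigma(z) = 1/(1 + 0.3570) = 0.7369.

0.7369


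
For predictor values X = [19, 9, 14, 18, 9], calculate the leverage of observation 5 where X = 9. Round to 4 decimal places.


Compute xbar = 13.8000 with n = 5 observations.
SXX = 90.8000.
Leverage = 1/5 + (9 - 13.8000)^2/90.8000 = 0.4537.

0.4537


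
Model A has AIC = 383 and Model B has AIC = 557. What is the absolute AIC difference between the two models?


Absolute difference = |383 - 557| = 174.
The model with lower AIC (A) is preferred.

174


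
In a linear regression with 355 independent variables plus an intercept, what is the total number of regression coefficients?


Total coefficients = number of predictors + 1 (for the intercept).
= 355 + 1 = 356.

356


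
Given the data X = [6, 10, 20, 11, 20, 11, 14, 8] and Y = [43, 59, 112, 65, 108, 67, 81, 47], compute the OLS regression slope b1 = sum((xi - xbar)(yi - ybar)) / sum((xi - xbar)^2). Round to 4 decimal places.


The sample means are xbar = 12.5000 and ybar = 72.7500.
Compute S_xx = 188.0000 and S_xy = 935.0000.
Slope b1 = S_xy / S_xx = 935.0000 / 188.0000 = 4.9734.

4.9734


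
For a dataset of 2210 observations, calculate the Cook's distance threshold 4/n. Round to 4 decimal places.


The threshold is 4/n.
4/2210 = 0.0018.

0.0018


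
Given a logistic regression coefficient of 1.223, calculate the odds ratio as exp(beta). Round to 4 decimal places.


exp(1.223) = 3.3974.
So the odds ratio is 3.3974.

3.3974


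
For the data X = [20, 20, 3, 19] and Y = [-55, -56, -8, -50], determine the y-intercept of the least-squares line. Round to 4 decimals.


Compute b1 = -2.7488 from the OLS formula.
With xbar = 15.5000 and ybar = -42.2500, the intercept is:
b0 = -42.2500 - -2.7488 * 15.5000 = 0.3565.

0.3565


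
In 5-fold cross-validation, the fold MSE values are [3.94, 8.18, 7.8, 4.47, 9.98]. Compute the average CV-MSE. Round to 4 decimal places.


Total MSE across folds = 34.3700.
CV-MSE = 34.3700/5 = 6.8740.

6.8740


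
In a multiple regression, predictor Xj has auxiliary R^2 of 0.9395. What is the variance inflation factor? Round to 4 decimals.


Denominator: 1 - 0.9395 = 0.0605.
VIF = 1 / 0.0605 = 16.5289.

16.5289


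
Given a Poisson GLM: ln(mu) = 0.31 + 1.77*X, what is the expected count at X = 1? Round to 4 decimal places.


eta = 0.31 + 1.77 * 1 = 2.0800.
mu = exp(2.0800) = 8.0045.

8.0045


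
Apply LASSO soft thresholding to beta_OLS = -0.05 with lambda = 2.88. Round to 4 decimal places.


Absolute value: |-0.05| = 0.05.
Compare to lambda = 2.88.
Since |beta| <= lambda, the coefficient is set to 0.

0.0000


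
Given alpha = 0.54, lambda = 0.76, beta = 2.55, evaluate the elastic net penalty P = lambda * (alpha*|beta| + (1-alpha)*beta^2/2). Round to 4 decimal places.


alpha * |beta| = 0.54 * 2.55 = 1.3770.
(1-alpha) * beta^2/2 = 0.46 * 6.5025/2 = 1.4956.
Total = 0.76 * (1.3770 + 1.4956) = 2.1832.

2.1832


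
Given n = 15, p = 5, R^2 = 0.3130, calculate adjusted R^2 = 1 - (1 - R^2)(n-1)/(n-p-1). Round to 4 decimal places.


Adjusted R^2 = 1 - (1 - R^2) * (n-1)/(n-p-1).
(1 - R^2) = 0.6870.
(n-1)/(n-p-1) = 14/9.
(1 - R^2) * (n-1) = 0.6870 * 14 = 9.6180.
Divide by (n-p-1): 9.6180 / 9 = 1.0687.
Adj R^2 = 1 - 1.0687 = -0.0687.

-0.0687


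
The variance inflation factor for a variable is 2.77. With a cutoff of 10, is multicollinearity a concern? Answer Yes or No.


Compare VIF = 2.77 to the threshold of 10.
2.77 < 10, so the answer is No.

No


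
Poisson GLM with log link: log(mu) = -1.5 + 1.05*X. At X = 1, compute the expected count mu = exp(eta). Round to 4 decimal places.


Compute eta = -1.5 + 1.05 * 1 = -0.4500.
Apply inverse link: mu = e^-0.4500 = 0.6376.

0.6376


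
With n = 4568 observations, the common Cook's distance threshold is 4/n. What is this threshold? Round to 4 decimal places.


Using the rule of thumb:
Threshold = 4 / 4568 = 0.0009.

0.0009


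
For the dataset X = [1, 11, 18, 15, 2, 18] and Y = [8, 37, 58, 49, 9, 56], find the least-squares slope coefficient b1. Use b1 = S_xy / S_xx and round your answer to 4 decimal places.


The sample means are xbar = 10.8333 and ybar = 36.1667.
Compute S_xx = 294.8333 and S_xy = 869.1667.
Slope b1 = S_xy / S_xx = 869.1667 / 294.8333 = 2.9480.

2.9480


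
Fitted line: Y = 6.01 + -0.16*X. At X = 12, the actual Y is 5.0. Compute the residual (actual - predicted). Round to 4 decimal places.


Compute yhat = 6.01 + (-0.16)(12) = 4.0900.
Residual = actual - predicted = 5.0 - 4.0900 = 0.9100.

0.9100


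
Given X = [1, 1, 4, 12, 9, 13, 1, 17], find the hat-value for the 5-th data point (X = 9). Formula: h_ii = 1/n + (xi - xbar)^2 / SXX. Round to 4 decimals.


Compute xbar = 7.2500 with n = 8 observations.
SXX = 281.5000.
Leverage = 1/8 + (9 - 7.2500)^2/281.5000 = 0.1359.

0.1359


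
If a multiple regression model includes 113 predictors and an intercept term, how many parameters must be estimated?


Including the intercept, the model has 113 predictor coefficients + 1 intercept.
Total = 114.

114


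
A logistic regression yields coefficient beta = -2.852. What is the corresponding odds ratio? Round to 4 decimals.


The odds ratio is computed as:
OR = e^(-2.852) = 0.0577.

0.0577


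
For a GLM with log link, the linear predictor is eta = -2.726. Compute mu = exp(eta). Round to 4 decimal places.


Apply the inverse link:
mu = e^-2.726 = 0.0655.

0.0655


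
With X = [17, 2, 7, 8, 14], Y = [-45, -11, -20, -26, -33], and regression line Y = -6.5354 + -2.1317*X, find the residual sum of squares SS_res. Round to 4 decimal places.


Compute predicted values, then residuals = yi - yhat_i.
Residuals: [-2.2257, -0.2012, 1.4573, -2.4110, 3.3792].
SSres = sum(residual^2) = 24.3499.

24.3499


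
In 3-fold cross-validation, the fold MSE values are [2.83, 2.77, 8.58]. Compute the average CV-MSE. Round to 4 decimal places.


Sum of fold MSEs = 14.1800.
Average = 14.1800 / 3 = 4.7267.

4.7267


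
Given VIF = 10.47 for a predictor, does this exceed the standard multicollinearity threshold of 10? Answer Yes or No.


Check: VIF = 10.47 vs threshold = 10.
Since 10.47 >= 10, the answer is Yes.

Yes


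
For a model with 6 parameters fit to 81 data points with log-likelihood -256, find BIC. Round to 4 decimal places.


k * ln(n) = 6 * ln(81) = 6 * 4.394449 = 26.366694.
-2 * loglik = -2 * (-256) = 512.
BIC = 26.366694 + 512 = 538.366694, which rounds to 538.3667.

538.3667


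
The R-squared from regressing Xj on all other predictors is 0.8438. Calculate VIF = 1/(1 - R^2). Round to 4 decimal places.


Denominator: 1 - 0.8438 = 0.1562.
VIF = 1 / 0.1562 = 6.4020.

6.4020


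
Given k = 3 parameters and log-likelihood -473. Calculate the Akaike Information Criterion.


AIC = 2*3 - 2*(-473).
= 6 + 946 = 952.

952


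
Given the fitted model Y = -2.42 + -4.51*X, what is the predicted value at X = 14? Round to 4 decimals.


Substitute X = 14 into the equation:
Y = -2.42 + -4.51 * 14 = -2.42 + -63.1400 = -65.5600.

-65.5600


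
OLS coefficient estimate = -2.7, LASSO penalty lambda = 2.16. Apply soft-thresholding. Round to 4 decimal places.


|beta_OLS| = 2.7.
lambda = 2.16.
Since |beta| > lambda, coefficient = sign(beta)*(|beta| - lambda) = -0.5400.
Result = -0.5400.

-0.5400


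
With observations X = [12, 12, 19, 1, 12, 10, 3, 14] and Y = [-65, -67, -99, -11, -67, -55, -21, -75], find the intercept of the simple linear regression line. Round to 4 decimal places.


The slope is b1 = -4.9207.
Sample means are xbar = 10.3750 and ybar = -57.5000.
Intercept: b0 = -57.5000 - (-4.9207)(10.3750) = -6.4482.

-6.4482


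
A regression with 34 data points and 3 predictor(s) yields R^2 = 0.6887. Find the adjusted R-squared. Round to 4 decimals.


Plug in: Adj R^2 = 1 - (1 - 0.6887) * 33/30.
= 1 - 0.3113 * 33/30
= 1 - 10.2729 / 30
= 1 - 0.3424 = 0.6576.

0.6576


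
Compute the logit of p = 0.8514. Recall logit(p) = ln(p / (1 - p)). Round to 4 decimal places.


1 - p = 0.1486.
p/(1-p) = 5.7295.
logit = ln(5.7295) = 1.7456.

1.7456


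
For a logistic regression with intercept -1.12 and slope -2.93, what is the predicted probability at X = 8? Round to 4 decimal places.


Compute z = -1.12 + (-2.93)(8) = -24.5600.
exp(-z) = 46373777669.7020.
P = 1/(1 + 46373777669.7020) = 0.0000.

0.0000


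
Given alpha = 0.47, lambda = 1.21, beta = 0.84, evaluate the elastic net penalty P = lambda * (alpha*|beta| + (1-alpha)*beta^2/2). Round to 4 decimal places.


L1 component = 0.47 * |0.84| = 0.3948.
L2 component = 0.53 * 0.84^2 / 2 = 0.1870.
Penalty = 1.21 * (0.3948 + 0.1870) = 1.21 * 0.5818 = 0.7040.

0.7040


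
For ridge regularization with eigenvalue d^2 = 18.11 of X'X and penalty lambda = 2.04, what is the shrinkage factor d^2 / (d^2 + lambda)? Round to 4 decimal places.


Denominator = d^2 + lambda = 18.11 + 2.04 = 20.1500.
Shrinkage = 18.11 / 20.1500 = 0.8988.

0.8988


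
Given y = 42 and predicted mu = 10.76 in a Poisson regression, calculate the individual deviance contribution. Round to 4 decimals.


Compute y*ln(y/mu) = 42*ln(42/10.76) = 42*1.361834 = 57.197028.
y - mu = 31.24.
D = 2*(57.197028 - (31.24)) = 51.914056, which rounds to 51.9141.

51.9141


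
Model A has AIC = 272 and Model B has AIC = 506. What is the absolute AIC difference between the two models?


Compute |272 - 506| = 234.
Model A has the smaller AIC.

234


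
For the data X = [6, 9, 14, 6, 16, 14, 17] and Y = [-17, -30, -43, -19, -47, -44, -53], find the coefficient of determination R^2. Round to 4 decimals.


Fit the OLS line: b0 = -0.5475, b1 = -3.0386.
SSres = 13.8068.
SStot = 1208.8571.
R^2 = 1 - 13.8068/1208.8571 = 0.9886.

0.9886


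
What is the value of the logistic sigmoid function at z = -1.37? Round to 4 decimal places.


exp(1.3700) = 3.9354.
1 + exp(-z) = 4.9354.
sigmoid = 1/4.9354 = 0.2026.

0.2026


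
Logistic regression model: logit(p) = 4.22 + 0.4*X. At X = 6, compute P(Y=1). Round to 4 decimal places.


Compute z = 4.22 + (0.4)(6) = 6.6200.
exp(-z) = 0.0013.
P = 1/(1 + 0.0013) = 0.9987.

0.9987


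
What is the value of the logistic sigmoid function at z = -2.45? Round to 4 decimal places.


First, exp(2.4500) = 11.5883.
Then sigma(z) = 1/(1 + 11.5883) = 0.0794.

0.0794


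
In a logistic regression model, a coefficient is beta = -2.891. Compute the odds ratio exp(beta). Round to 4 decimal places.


Odds ratio = exp(beta) = exp(-2.891).
= 0.0555.

0.0555


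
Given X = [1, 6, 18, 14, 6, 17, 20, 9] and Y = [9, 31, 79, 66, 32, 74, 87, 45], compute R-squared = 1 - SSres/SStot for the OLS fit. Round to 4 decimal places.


After computing the OLS fit (b0=6.9283, b1=4.0393):
SSres = 17.3694, SStot = 5366.8750.
R^2 = 1 - 17.3694/5366.8750 = 0.9968.

0.9968


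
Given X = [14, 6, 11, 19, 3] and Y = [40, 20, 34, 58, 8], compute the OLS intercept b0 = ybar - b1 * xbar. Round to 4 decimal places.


The slope is b1 = 3.0025.
Sample means are xbar = 10.6000 and ybar = 32.0000.
Intercept: b0 = 32.0000 - (3.0025)(10.6000) = 0.1737.

0.1737


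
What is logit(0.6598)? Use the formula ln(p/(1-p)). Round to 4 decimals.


1 - p = 0.3402.
p/(1-p) = 1.9394.
logit = ln(1.9394) = 0.6624.

0.6624


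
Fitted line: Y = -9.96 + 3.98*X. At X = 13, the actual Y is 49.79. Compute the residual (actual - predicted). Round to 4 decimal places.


Fitted value at X = 13 is yhat = -9.96 + 3.98*13 = 41.7800.
Residual = 49.79 - 41.7800 = 8.0100.

8.0100


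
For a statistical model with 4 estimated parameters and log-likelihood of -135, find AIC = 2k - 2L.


Compute:
2k = 2*4 = 8.
-2*loglik = -2*(-135) = 270.
AIC = 8 + 270 = 278.

278


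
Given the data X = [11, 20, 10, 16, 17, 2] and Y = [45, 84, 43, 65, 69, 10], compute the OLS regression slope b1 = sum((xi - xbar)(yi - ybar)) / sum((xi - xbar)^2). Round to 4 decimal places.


First compute the means: xbar = 12.6667, ybar = 52.6667.
Then S_xx = sum((xi - xbar)^2) = 207.3333.
S_xy = sum((xi - xbar)(yi - ybar)) = 835.3333.
b1 = S_xy / S_xx = 835.3333 / 207.3333 = 4.0289.

4.0289


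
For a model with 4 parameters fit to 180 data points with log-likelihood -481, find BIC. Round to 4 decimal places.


k * ln(n) = 4 * ln(180) = 4 * 5.192957 = 20.771828.
-2 * loglik = -2 * (-481) = 962.
BIC = 20.771828 + 962 = 982.771828, which rounds to 982.7718.

982.7718


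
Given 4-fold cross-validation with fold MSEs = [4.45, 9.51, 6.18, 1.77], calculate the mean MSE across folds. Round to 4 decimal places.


Sum of fold MSEs = 21.9100.
Average = 21.9100 / 4 = 5.4775.

5.4775


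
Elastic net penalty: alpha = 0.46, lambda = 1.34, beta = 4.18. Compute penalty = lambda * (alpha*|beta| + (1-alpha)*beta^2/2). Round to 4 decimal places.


Compute:
L1 = 0.46 * 4.18 = 1.9228.
L2 = 0.54 * 4.18^2 / 2 = 4.7175.
Penalty = 1.34 * (1.9228 + 4.7175) = 8.8981.

8.8981


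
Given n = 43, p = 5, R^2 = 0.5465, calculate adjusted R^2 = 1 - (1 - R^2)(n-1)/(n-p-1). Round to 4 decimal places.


Adjusted R^2 = 1 - (1 - R^2) * (n-1)/(n-p-1).
(1 - R^2) = 0.4535.
(n-1)/(n-p-1) = 42/37.
(1 - R^2) * (n-1) = 0.4535 * 42 = 19.0470.
Divide by (n-p-1): 19.0470 / 37 = 0.5148.
Adj R^2 = 1 - 0.5148 = 0.4852.

0.4852


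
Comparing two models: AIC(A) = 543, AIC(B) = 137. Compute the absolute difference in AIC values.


|AIC_A - AIC_B| = |543 - 137| = 406.
Model B is preferred (lower AIC).

406


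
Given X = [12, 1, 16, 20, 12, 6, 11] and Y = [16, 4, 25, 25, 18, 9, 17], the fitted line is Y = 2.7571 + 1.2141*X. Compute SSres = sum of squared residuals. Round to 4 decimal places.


For each point, residual = actual - predicted.
Residuals: [-1.3263, 0.0288, 2.8173, -2.0391, 0.6737, -1.0417, 0.8878].
Sum of squared residuals = 16.1822.

16.1822


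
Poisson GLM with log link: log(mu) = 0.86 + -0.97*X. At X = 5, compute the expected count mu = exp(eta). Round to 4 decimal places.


eta = 0.86 + -0.97 * 5 = -3.9900.
mu = exp(-3.9900) = 0.0185.

0.0185


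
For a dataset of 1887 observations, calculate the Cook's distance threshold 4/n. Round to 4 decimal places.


Cook's distance cutoff = 4/n = 4/1887.
= 0.0021.

0.0021


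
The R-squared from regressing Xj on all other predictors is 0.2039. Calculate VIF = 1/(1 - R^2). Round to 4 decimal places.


Using VIF = 1/(1 - R^2_j):
1 - 0.2039 = 0.7961.
VIF = 1.2561.

1.2561


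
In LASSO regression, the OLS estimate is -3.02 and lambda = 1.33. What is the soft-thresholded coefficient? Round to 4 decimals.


Absolute value: |-3.02| = 3.02.
Compare to lambda = 1.33.
Since |beta| > lambda, coefficient = sign(beta)*(|beta| - lambda) = -1.6900.

-1.6900


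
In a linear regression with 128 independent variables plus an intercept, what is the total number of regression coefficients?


Including the intercept, the model has 128 predictor coefficients + 1 intercept.
Total = 129.

129


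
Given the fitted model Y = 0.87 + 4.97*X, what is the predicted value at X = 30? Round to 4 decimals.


Substitute X = 30 into the equation:
Y = 0.87 + 4.97 * 30 = 0.87 + 149.1000 = 149.9700.

149.9700


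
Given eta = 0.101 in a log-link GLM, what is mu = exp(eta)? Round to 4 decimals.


The inverse log link gives:
mu = exp(0.101) = 1.1063.

1.1063


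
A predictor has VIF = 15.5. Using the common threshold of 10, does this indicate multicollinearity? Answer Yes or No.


The threshold is 10.
VIF = 15.5 is >= 10.
Multicollinearity indication: Yes.

Yes


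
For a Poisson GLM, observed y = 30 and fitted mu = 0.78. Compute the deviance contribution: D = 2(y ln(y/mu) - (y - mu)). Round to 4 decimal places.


y/mu = 30/0.78 = 38.461538 (approx.), and ln(30/0.78) = 3.649659.
y * ln(y/mu) = 30 * 3.649659 = 109.489770.
y - mu = 29.22.
D = 2 * (109.489770 - 29.22) = 160.539540, which rounds to 160.5395.

160.5395


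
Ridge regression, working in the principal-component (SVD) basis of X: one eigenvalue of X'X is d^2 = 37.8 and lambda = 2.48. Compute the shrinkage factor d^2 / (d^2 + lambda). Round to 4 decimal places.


Compute the denominator: 37.8 + 2.48 = 40.2800.
Shrinkage factor = 37.8 / 40.2800 = 0.9384.

0.9384


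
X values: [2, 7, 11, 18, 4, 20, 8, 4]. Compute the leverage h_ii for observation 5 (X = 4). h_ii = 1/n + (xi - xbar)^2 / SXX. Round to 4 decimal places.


Mean of X: xbar = 9.2500.
SXX = 309.5000.
For X = 4: h = 1/8 + (4 - 9.2500)^2/309.5000 = 0.2141.

0.2141


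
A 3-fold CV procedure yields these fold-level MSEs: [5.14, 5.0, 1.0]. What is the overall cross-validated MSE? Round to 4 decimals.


Add all fold MSEs: 11.1400.
Divide by k = 3: 11.1400/3 = 3.7133.

3.7133


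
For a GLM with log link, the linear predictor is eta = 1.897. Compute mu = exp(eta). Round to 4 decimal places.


Apply the inverse link:
mu = e^1.897 = 6.6659.

6.6659


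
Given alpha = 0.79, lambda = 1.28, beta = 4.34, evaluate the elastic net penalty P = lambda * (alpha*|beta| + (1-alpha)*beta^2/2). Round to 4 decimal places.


Compute:
L1 = 0.79 * 4.34 = 3.4286.
L2 = 0.21 * 4.34^2 / 2 = 1.9777.
Penalty = 1.28 * (3.4286 + 1.9777) = 6.9201.

6.9201


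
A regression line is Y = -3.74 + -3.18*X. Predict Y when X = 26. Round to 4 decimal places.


Predicted value:
Y = -3.74 + (-3.18)(26) = -3.74 + -82.6800 = -86.4200.

-86.4200


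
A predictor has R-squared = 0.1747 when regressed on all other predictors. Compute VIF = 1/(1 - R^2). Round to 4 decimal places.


Using VIF = 1/(1 - R^2_j):
1 - 0.1747 = 0.8253.
VIF = 1.2117.

1.2117


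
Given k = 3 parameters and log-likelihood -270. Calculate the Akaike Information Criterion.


AIC = 2k - 2*loglik = 2(3) - 2(-270).
= 6 + 540 = 546.

546


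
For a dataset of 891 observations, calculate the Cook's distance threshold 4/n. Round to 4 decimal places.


Using the rule of thumb:
Threshold = 4 / 891 = 0.0045.

0.0045


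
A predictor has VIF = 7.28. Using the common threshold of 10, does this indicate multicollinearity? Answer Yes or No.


Check: VIF = 7.28 vs threshold = 10.
Since 7.28 < 10, the answer is No.

No


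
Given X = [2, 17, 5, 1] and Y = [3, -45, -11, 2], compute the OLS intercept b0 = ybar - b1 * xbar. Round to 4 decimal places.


The slope is b1 = -3.0307.
Sample means are xbar = 6.2500 and ybar = -12.7500.
Intercept: b0 = -12.7500 - (-3.0307)(6.2500) = 6.1920.

6.1920


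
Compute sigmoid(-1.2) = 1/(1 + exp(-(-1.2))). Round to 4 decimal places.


exp(1.2000) = 3.3201.
1 + exp(-z) = 4.3201.
sigmoid = 1/4.3201 = 0.2315.

0.2315


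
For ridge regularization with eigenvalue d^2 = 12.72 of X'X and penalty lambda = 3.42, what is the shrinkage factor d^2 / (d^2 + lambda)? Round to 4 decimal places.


Compute the denominator: 12.72 + 3.42 = 16.1400.
Shrinkage factor = 12.72 / 16.1400 = 0.7881.

0.7881


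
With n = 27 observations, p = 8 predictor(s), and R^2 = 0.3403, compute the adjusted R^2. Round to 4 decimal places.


Plug in: Adj R^2 = 1 - (1 - 0.3403) * 26/18.
= 1 - 0.6597 * 26/18
= 1 - 17.1522 / 18
= 1 - 0.9529 = 0.0471.

0.0471


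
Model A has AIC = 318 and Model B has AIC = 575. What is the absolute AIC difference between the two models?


Compute |318 - 575| = 257.
Model A has the smaller AIC.

257


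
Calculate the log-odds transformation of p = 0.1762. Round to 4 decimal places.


Compute the odds: 0.1762/0.8238 = 0.2139.
Take the natural log: ln(0.2139) = -1.5423.

-1.5423


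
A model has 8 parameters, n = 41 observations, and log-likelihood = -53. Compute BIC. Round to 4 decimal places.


k * ln(n) = 8 * ln(41) = 8 * 3.713572 = 29.708576.
-2 * loglik = -2 * (-53) = 106.
BIC = 29.708576 + 106 = 135.708576, which rounds to 135.7086.

135.7086


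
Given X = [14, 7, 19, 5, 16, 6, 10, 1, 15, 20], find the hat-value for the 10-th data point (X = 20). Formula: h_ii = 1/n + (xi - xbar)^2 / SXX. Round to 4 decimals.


Mean of X: xbar = 11.3000.
SXX = 372.1000.
For X = 20: h = 1/10 + (20 - 11.3000)^2/372.1000 = 0.3034.

0.3034


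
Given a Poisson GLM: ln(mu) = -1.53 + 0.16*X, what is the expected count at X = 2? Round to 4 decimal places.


Compute eta = -1.53 + 0.16 * 2 = -1.2100.
Apply inverse link: mu = e^-1.2100 = 0.2982.

0.2982


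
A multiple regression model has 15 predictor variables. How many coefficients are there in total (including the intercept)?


Each predictor gets one coefficient, plus one intercept.
Total parameters = 15 + 1 = 16.

16


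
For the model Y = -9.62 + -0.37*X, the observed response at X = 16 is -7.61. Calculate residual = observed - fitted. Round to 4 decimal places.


Predicted = -9.62 + -0.37 * 16 = -15.5400.
Residual = -7.61 - -15.5400 = 7.9300.

7.9300


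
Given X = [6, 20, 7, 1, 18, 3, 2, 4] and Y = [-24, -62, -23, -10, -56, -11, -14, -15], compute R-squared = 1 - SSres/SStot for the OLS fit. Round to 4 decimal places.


Fit the OLS line: b0 = -5.5704, b1 = -2.7940.
SSres = 30.1418.
SStot = 2948.8750.
R^2 = 1 - 30.1418/2948.8750 = 0.9898.

0.9898


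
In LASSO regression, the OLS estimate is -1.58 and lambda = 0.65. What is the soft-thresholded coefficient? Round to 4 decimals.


|beta_OLS| = 1.58.
lambda = 0.65.
Since |beta| > lambda, coefficient = sign(beta)*(|beta| - lambda) = -0.9300.
Result = -0.9300.

-0.9300


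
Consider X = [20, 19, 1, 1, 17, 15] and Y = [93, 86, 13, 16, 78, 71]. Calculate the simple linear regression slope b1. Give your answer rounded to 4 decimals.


The sample means are xbar = 12.1667 and ybar = 59.5000.
Compute S_xx = 388.8333 and S_xy = 1570.5000.
Slope b1 = S_xy / S_xx = 1570.5000 / 388.8333 = 4.0390.

4.0390


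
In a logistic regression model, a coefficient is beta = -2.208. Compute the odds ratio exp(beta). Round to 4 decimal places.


The odds ratio is computed as:
OR = e^(-2.208) = 0.1099.

0.1099


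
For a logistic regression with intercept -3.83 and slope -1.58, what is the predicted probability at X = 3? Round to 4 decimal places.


z = -3.83 + -1.58 * 3 = -8.5700.
Sigmoid: P = 1 / (1 + exp(8.5700)) = 0.0002.

0.0002


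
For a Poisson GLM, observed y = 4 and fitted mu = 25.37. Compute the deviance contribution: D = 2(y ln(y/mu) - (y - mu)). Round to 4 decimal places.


Compute y*ln(y/mu) = 4*ln(4/25.37) = 4*-1.847273 = -7.389092.
y - mu = -21.37.
D = 2*(-7.389092 - (-21.37)) = 27.961816, which rounds to 27.9618.

27.9618


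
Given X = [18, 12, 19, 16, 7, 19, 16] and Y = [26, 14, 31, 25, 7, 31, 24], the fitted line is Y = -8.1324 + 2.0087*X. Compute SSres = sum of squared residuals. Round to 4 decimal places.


Compute predicted values, then residuals = yi - yhat_i.
Residuals: [-2.0242, -1.9720, 0.9671, 0.9932, 1.0715, 0.9671, -0.0068].
SSres = sum(residual^2) = 11.9913.

11.9913


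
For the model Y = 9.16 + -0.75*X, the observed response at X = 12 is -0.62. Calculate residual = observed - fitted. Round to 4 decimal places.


Fitted value at X = 12 is yhat = 9.16 + -0.75*12 = 0.1600.
Residual = -0.62 - 0.1600 = -0.7800.

-0.7800


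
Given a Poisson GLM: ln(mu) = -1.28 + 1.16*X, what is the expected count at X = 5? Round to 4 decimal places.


Compute eta = -1.28 + 1.16 * 5 = 4.5200.
Apply inverse link: mu = e^4.5200 = 91.8356.

91.8356


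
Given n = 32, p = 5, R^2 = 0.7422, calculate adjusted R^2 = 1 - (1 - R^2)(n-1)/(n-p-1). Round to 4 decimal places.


Using the formula:
(1 - 0.7422) = 0.2578.
Multiply by 31/26: 0.2578 * 31 = 7.9918, then 7.9918 / 26 = 0.3074.
Adj R^2 = 1 - 0.3074 = 0.6926.

0.6926


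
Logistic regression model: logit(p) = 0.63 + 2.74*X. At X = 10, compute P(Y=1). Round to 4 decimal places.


Compute z = 0.63 + (2.74)(10) = 28.0300.
exp(-z) = 0.0000.
P = 1/(1 + 0.0000) = 1.0000.

1.0000


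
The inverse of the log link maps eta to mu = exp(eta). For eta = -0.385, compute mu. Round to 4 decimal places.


mu = exp(eta) = exp(-0.385).
= 0.6805.

0.6805


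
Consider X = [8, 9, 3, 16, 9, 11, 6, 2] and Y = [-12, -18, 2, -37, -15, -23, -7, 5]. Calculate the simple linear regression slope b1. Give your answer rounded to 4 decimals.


Calculate xbar = 8.0000, ybar = -13.1250.
S_xx = 140.0000, S_xy = -424.0000.
Using b1 = S_xy / S_xx = -424.0000 / 140.0000, we get b1 = -3.0286.

-3.0286


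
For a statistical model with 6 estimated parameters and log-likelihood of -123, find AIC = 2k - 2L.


AIC = 2*6 - 2*(-123).
= 12 + 246 = 258.

258


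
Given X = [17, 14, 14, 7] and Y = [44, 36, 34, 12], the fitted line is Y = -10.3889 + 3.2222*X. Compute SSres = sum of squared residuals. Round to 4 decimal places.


For each point, residual = actual - predicted.
Residuals: [-0.3885, 1.2781, -0.7219, -0.1665].
Sum of squared residuals = 2.3333.

2.3333


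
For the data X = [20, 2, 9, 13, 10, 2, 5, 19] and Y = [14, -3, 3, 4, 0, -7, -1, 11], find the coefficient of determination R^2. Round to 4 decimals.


The fitted line is Y = -7.0552 + 0.9680*X.
SSres = 23.5233, SStot = 345.8750.
R^2 = 1 - SSres/SStot = 0.9320.

0.9320


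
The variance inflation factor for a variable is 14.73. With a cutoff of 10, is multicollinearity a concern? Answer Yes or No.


Compare VIF = 14.73 to the threshold of 10.
14.73 >= 10, so the answer is Yes.

Yes


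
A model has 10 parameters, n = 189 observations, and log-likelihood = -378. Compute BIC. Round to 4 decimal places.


Compute k*ln(n) = 10*ln(189) = 10*5.241747 = 52.417470.
Then -2*loglik = 756.
BIC = 52.417470 + 756 = 808.417470, which rounds to 808.4175.

808.4175


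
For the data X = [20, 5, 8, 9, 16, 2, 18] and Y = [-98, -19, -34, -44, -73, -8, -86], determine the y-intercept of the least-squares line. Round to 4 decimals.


The slope is b1 = -4.9895.
Sample means are xbar = 11.1429 and ybar = -51.7143.
Intercept: b0 = -51.7143 - (-4.9895)(11.1429) = 3.8826.

3.8826


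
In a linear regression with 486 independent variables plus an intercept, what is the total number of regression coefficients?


Each predictor gets one coefficient, plus one intercept.
Total parameters = 486 + 1 = 487.

487


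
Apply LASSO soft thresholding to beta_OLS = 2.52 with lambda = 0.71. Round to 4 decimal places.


Check: |2.52| = 2.52 vs lambda = 0.71.
Since |beta| > lambda, coefficient = sign(beta)*(|beta| - lambda) = 1.8100.
Soft-thresholded coefficient = 1.8100.

1.8100


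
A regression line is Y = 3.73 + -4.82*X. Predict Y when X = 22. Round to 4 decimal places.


Predicted value:
Y = 3.73 + (-4.82)(22) = 3.73 + -106.0400 = -102.3100.

-102.3100


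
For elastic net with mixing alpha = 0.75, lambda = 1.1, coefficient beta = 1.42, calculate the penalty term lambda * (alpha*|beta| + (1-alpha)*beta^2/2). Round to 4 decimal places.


alpha * |beta| = 0.75 * 1.42 = 1.0650.
(1-alpha) * beta^2/2 = 0.25 * 2.0164/2 = 0.2521.
Total = 1.1 * (1.0650 + 0.2521) = 1.4488.

1.4488


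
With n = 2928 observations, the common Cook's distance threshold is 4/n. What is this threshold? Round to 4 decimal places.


Using the rule of thumb:
Threshold = 4 / 2928 = 0.0014.

0.0014


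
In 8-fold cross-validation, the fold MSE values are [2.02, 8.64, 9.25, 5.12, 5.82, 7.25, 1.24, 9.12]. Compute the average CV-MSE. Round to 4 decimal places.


Total MSE across folds = 48.4600.
CV-MSE = 48.4600/8 = 6.0575.

6.0575


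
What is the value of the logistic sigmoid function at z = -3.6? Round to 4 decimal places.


First, exp(3.6000) = 36.5982.
Then sigma(z) = 1/(1 + 36.5982) = 0.0266.

0.0266


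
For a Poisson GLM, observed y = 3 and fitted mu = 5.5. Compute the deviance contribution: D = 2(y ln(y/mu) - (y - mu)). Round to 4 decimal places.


y/mu = 3/5.5 = 0.545455 (approx.), and ln(3/5.5) = -0.606136.
y * ln(y/mu) = 3 * -0.606136 = -1.818408.
y - mu = -2.5.
D = 2 * (-1.818408 - -2.5) = 1.363184, which rounds to 1.3632.

1.3632


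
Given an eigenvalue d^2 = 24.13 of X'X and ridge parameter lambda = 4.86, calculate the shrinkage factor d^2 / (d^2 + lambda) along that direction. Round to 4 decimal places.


Compute the denominator: 24.13 + 4.86 = 28.9900.
Shrinkage factor = 24.13 / 28.9900 = 0.8324.

0.8324


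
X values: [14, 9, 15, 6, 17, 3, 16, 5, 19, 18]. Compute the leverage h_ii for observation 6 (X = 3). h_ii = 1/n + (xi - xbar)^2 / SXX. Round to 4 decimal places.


n = 10, xbar = 12.2000.
SXX = sum((xi - xbar)^2) = 313.6000.
h = 1/10 + (3 - 12.2000)^2 / 313.6000 = 0.3699.

0.3699


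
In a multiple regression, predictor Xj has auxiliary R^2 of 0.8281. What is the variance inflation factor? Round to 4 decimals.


VIF = 1 / (1 - 0.8281).
= 1 / 0.1719 = 5.8173.

5.8173


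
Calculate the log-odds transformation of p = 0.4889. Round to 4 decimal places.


Compute the odds: 0.4889/0.5111 = 0.9566.
Take the natural log: ln(0.9566) = -0.0444.

-0.0444


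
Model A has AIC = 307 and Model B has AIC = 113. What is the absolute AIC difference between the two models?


|AIC_A - AIC_B| = |307 - 113| = 194.
Model B is preferred (lower AIC).

194


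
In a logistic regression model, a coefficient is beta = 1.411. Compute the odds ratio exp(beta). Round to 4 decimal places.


The odds ratio is computed as:
OR = e^(1.411) = 4.1001.

4.1001


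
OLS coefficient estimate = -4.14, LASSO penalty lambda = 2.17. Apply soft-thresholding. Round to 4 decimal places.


Check: |-4.14| = 4.14 vs lambda = 2.17.
Since |beta| > lambda, coefficient = sign(beta)*(|beta| - lambda) = -1.9700.
Soft-thresholded coefficient = -1.9700.

-1.9700


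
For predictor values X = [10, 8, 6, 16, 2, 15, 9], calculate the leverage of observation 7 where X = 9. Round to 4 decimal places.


n = 7, xbar = 9.4286.
SXX = sum((xi - xbar)^2) = 143.7143.
h = 1/7 + (9 - 9.4286)^2 / 143.7143 = 0.1441.

0.1441


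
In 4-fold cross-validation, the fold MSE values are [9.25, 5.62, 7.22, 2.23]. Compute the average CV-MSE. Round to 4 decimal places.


Total MSE across folds = 24.3200.
CV-MSE = 24.3200/4 = 6.0800.

6.0800


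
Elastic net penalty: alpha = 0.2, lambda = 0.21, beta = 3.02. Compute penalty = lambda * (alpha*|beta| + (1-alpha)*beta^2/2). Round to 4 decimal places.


alpha * |beta| = 0.2 * 3.02 = 0.6040.
(1-alpha) * beta^2/2 = 0.8 * 9.1204/2 = 3.6482.
Total = 0.21 * (0.6040 + 3.6482) = 0.8930.

0.8930


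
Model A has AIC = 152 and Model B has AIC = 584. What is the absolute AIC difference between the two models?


|AIC_A - AIC_B| = |152 - 584| = 432.
Model A is preferred (lower AIC).

432


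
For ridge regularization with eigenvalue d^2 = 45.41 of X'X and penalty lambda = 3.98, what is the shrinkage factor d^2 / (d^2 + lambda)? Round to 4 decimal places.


Compute the denominator: 45.41 + 3.98 = 49.3900.
Shrinkage factor = 45.41 / 49.3900 = 0.9194.

0.9194


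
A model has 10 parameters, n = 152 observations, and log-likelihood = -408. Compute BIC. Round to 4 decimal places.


ln(152) = 5.023881.
k * ln(n) = 10 * 5.023881 = 50.238810.
-2L = 816.
BIC = 50.238810 + 816 = 866.238810, which rounds to 866.2388.

866.2388


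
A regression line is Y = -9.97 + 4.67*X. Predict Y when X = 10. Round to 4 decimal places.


Predicted value:
Y = -9.97 + (4.67)(10) = -9.97 + 46.7000 = 36.7300.

36.7300


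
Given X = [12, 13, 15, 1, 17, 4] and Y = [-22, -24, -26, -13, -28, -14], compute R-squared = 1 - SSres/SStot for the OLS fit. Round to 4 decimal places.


The fitted line is Y = -11.0705 + -0.9770*X.
SSres = 2.7262, SStot = 196.8333.
R^2 = 1 - SSres/SStot = 0.9861.

0.9861


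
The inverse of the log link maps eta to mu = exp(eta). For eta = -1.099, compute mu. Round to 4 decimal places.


mu = exp(eta) = exp(-1.099).
= 0.3332.

0.3332


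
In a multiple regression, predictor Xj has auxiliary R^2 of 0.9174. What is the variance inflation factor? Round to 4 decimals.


Using VIF = 1/(1 - R^2_j):
1 - 0.9174 = 0.0826.
VIF = 12.1065.

12.1065


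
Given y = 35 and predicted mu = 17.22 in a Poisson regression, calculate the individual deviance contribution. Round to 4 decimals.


y/mu = 35/17.22 = 2.032520 (approx.), and ln(35/17.22) = 0.709277.
y * ln(y/mu) = 35 * 0.709277 = 24.824695.
y - mu = 17.78.
D = 2 * (24.824695 - 17.78) = 14.089390, which rounds to 14.0894.

14.0894


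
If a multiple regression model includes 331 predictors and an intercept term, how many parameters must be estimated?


Each predictor gets one coefficient, plus one intercept.
Total parameters = 331 + 1 = 332.

332


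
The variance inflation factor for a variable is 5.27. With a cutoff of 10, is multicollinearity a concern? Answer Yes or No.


The threshold is 10.
VIF = 5.27 is < 10.
Multicollinearity indication: No.

No


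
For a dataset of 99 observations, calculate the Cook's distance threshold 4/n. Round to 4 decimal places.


Cook's distance cutoff = 4/n = 4/99.
= 0.0404.

0.0404


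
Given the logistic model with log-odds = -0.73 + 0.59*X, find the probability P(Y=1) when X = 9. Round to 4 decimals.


Compute z = -0.73 + (0.59)(9) = 4.5800.
exp(-z) = 0.0103.
P = 1/(1 + 0.0103) = 0.9898.

0.9898


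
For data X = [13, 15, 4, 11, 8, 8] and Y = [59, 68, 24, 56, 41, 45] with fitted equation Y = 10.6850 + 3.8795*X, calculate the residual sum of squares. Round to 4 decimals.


For each point, residual = actual - predicted.
Residuals: [-2.1185, -0.8775, -2.2030, 2.6405, -0.7210, 3.2790].
Sum of squared residuals = 28.3552.

28.3552


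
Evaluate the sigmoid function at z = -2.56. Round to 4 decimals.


exp(2.5600) = 12.9358.
1 + exp(-z) = 13.9358.
sigmoid = 1/13.9358 = 0.0718.

0.0718


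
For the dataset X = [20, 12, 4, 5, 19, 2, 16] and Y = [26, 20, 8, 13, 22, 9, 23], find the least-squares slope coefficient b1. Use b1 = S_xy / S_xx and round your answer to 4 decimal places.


The sample means are xbar = 11.1429 and ybar = 17.2857.
Compute S_xx = 336.8571 and S_xy = 312.7143.
Slope b1 = S_xy / S_xx = 312.7143 / 336.8571 = 0.9283.

0.9283


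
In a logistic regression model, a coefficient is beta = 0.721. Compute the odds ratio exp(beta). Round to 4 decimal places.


exp(0.721) = 2.0565.
So the odds ratio is 2.0565.

2.0565


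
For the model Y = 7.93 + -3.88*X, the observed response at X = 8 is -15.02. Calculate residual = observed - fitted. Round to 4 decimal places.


Compute yhat = 7.93 + (-3.88)(8) = -23.1100.
Residual = actual - predicted = -15.02 - -23.1100 = 8.0900.

8.0900


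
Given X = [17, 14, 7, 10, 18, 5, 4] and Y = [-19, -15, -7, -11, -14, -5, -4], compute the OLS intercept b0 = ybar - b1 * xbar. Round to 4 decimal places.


The slope is b1 = -0.9284.
Sample means are xbar = 10.7143 and ybar = -10.7143.
Intercept: b0 = -10.7143 - (-0.9284)(10.7143) = -0.7675.

-0.7675


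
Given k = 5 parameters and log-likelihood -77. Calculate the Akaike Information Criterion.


AIC = 2*5 - 2*(-77).
= 10 + 154 = 164.

164


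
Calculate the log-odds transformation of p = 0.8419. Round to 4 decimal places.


1 - p = 0.1581.
p/(1-p) = 5.3251.
logit = ln(5.3251) = 1.6724.

1.6724


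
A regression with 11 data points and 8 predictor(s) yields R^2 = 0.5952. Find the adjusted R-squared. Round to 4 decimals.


Adjusted R^2 = 1 - (1 - R^2) * (n-1)/(n-p-1).
(1 - R^2) = 0.4048.
(n-1)/(n-p-1) = 10/2.
(1 - R^2) * (n-1) = 0.4048 * 10 = 4.0480.
Divide by (n-p-1): 4.0480 / 2 = 2.0240.
Adj R^2 = 1 - 2.0240 = -1.0240.

-1.0240


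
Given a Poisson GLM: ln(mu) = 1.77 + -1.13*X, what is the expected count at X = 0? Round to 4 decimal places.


eta = 1.77 + -1.13 * 0 = 1.7700.
mu = exp(1.7700) = 5.8709.

5.8709


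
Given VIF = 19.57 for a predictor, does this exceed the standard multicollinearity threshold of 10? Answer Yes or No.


Compare VIF = 19.57 to the threshold of 10.
19.57 >= 10, so the answer is Yes.

Yes


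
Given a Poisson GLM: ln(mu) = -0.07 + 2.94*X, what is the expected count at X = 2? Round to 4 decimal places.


Compute eta = -0.07 + 2.94 * 2 = 5.8100.
Apply inverse link: mu = e^5.8100 = 333.6191.

333.6191


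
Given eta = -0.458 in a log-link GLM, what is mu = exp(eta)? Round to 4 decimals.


mu = exp(eta) = exp(-0.458).
= 0.6325.

0.6325


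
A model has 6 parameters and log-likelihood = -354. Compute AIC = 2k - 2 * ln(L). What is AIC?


Compute:
2k = 2*6 = 12.
-2*loglik = -2*(-354) = 708.
AIC = 12 + 708 = 720.

720


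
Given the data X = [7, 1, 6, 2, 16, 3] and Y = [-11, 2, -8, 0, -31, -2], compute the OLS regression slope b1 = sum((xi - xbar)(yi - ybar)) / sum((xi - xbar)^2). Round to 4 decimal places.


First compute the means: xbar = 5.8333, ybar = -8.3333.
Then S_xx = sum((xi - xbar)^2) = 150.8333.
S_xy = sum((xi - xbar)(yi - ybar)) = -333.3333.
b1 = S_xy / S_xx = -333.3333 / 150.8333 = -2.2099.

-2.2099


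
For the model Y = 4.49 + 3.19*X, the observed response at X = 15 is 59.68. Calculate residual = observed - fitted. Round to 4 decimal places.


Predicted = 4.49 + 3.19 * 15 = 52.3400.
Residual = 59.68 - 52.3400 = 7.3400.

7.3400


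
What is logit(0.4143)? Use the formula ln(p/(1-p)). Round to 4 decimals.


1 - p = 0.5857.
p/(1-p) = 0.7074.
logit = ln(0.7074) = -0.3462.

-0.3462


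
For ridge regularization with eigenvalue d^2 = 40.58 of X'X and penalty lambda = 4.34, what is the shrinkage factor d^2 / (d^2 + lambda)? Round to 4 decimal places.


Compute the denominator: 40.58 + 4.34 = 44.9200.
Shrinkage factor = 40.58 / 44.9200 = 0.9034.

0.9034
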